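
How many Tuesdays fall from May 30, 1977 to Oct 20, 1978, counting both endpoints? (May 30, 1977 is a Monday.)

May 30, 1977 is a Monday; the first Tuesday on or after it is May 31, 1977 (1 day later).
From May 31, 1977 to Oct 20, 1978: 214 + 293 = 507 days (rest of 1977, to Oct 20, 1978 in 1978).
507 ÷ 7 = 72 full weeks with remainder 3, so 72 more Tuesdays after the first → 73.

73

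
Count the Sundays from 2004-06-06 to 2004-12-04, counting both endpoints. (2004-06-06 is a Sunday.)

26

2004-06-06 is a Sunday; the first Sunday on or after it is 2004-06-06.
From 2004-06-06 to 2004-12-04: 24 + 31 + 31 + 30 + 31 + 30 + 4 = 181 days (rest of June, July, August, September, October, November, December).
181 ÷ 7 = 25 full weeks with remainder 6, so 25 more Sundays after the first → 26.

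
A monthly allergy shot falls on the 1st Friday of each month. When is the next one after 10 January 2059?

7 February 2059

January 2059 starts on a Wednesday, so its 1st Friday is 3 January 2059 (2 days in).
That is not after 10 January 2059, so look at February 2059.
February 2059 starts on a Saturday, so its 1st Friday is 7 February 2059 (6 days in).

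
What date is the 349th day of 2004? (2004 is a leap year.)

14 December 2004

January has 31 days (349 − 31 = 318 remain).
February has 29 days (318 − 29 = 289 remain).
March has 31 days (289 − 31 = 258 remain).
April has 30 days (258 − 30 = 228 remain).
May has 31 days (228 − 31 = 197 remain).
June has 30 days (197 − 30 = 167 remain).
July has 31 days (167 − 31 = 136 remain).
August has 31 days (136 − 31 = 105 remain).
September has 30 days (105 − 30 = 75 remain).
October has 31 days (75 − 31 = 44 remain).
November has 30 days (44 − 30 = 14 remain).
14 into December → December 14.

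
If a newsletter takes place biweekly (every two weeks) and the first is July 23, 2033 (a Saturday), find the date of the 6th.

October 1, 2033

The 6th occurrence is 5 intervals after the first: 5 × 14 = 70 days after July 23, 2033.
July has 31 days — 8 days to the end of July leaves 62.
August has 31 days (31 left).
September has 30 days (1 left).
1 day into October → October 1, 2033.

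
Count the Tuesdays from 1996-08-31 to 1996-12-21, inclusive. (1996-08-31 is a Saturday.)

16

1996-08-31 is a Saturday; the first Tuesday on or after it is 1996-09-03 (3 days later).
From 1996-09-03 to 1996-12-21: 27 + 31 + 30 + 21 = 109 days (rest of September, October, November, December).
109 ÷ 7 = 15 full weeks with remainder 4, so 15 more Tuesdays after the first → 16.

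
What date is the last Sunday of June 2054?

June 2054 begins on a Monday, so the first Sunday is June 7 (6 days later).
June 2054 has 30 days. Adding weeks: 7, 14, 21, 28 — the last one ≤ 30 is the 28th.

28 June 2054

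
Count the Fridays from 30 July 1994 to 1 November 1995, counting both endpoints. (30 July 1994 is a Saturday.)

65

30 July 1994 is a Saturday; the first Friday on or after it is 5 August 1994 (6 days later).
From 5 August 1994 to 1 November 1995: 148 + 305 = 453 days (rest of 1994, to 1 November 1995 in 1995).
453 ÷ 7 = 64 full weeks with remainder 5, so 64 more Fridays after the first → 65.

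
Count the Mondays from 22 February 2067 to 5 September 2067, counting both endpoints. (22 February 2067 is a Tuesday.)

22 February 2067 is a Tuesday; the first Monday on or after it is 28 February 2067 (6 days later).
From 28 February 2067 to 5 September 2067: 0 + 31 + 30 + 31 + 30 + 31 + 31 + 5 = 189 days (rest of February, March, April, May, June, July, August, September).
189 ÷ 7 = 27 full weeks with remainder 0, so 27 more Mondays after the first → 28.

28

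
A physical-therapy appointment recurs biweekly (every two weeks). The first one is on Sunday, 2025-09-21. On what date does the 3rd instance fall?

2025-10-19

The 3rd occurrence is 2 intervals after the first: 2 × 14 = 28 days after 2025-09-21.
September has 30 days — 9 days to the end of September leaves 19.
19 days into October → 2025-10-19.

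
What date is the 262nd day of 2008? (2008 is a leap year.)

Sep 18, 2008

Jan has 31 days (262 − 31 = 231 remain).
Feb has 29 days (231 − 29 = 202 remain).
Mar has 31 days (202 − 31 = 171 remain).
Apr has 30 days (171 − 30 = 141 remain).
May has 31 days (141 − 31 = 110 remain).
Jun has 30 days (110 − 30 = 80 remain).
Jul has 31 days (80 − 31 = 49 remain).
Aug has 31 days (49 − 31 = 18 remain).
18 into Sep → Sep 18.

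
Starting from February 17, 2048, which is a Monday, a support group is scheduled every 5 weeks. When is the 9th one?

The 9th occurrence is 8 intervals after the first: 8 × 35 = 280 days after February 17, 2048.
February has 29 days — 12 days to the end of February leaves 268.
March has 31 days (237 left).
April has 30 days (207 left).
May has 31 days (176 left).
June has 30 days (146 left).
July has 31 days (115 left).
August has 31 days (84 left).
September has 30 days (54 left).
October has 31 days (23 left).
23 days into November → November 23, 2048.

November 23, 2048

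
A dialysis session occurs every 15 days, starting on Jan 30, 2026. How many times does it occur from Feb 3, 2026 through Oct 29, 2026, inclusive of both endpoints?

Occurrences land 15·i days after Jan 30, 2026 for i = 0, 1, 2, …
Feb 3, 2026 is 4 days after the start; 4 ÷ 15 = 0 remainder 4; since the remainder is 4, round up to i = 1. First occurrence in the window: #2 on Feb 14, 2026 (1×15 = 15 days in).
Oct 29, 2026 is 272 days after the start; 272 ÷ 15 = 18 remainder 2. Last occurrence in the window: #19 on Oct 27, 2026.
Occurrences #2 through #19: 18 in total.

18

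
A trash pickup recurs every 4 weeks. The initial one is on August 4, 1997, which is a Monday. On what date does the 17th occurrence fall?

The 17th occurrence is 16 intervals after the first: 16 × 28 = 448 days after August 4, 1997.
August has 31 days — 27 days to the end of August leaves 421.
From end of August to end of 1997 is 122 days (299 left).
January has 31 days (268 left).
February has 28 days (240 left).
March has 31 days (209 left).
April has 30 days (179 left).
May has 31 days (148 left).
June has 30 days (118 left).
July has 31 days (87 left).
August has 31 days (56 left).
September has 30 days (26 left).
26 days into October → October 26, 1998.

October 26, 1998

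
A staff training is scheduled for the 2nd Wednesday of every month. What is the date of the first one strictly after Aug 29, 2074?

Sep 12, 2074

Aug 2074 starts on a Wednesday; its first Wednesday is the 1st, so the 2nd Wednesday is the 8th — Aug 8, 2074.
That is not after Aug 29, 2074, so look at Sep 2074.
Sep 2074 starts on a Saturday; its first Wednesday is the 5th, so the 2nd Wednesday is the 12th — Sep 12, 2074.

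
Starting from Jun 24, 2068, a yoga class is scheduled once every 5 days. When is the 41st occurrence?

The 41st occurrence is 40 intervals after the first: 40 × 5 = 200 days after Jun 24, 2068.
Jun has 30 days — 6 days to the end of Jun leaves 194.
Jul has 31 days (163 left).
Aug has 31 days (132 left).
Sep has 30 days (102 left).
Oct has 31 days (71 left).
Nov has 30 days (41 left).
Dec has 31 days (10 left).
10 days into Jan → Jan 10, 2069.

Jan 10, 2069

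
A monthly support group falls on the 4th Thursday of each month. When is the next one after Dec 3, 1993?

Dec 23, 1993

Dec 1993 starts on a Wednesday; its first Thursday is the 2nd, so the 4th Thursday is the 23rd — Dec 23, 1993.
Dec 23, 1993 is after Dec 3, 1993, so that is the next one.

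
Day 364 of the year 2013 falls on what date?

30 December 2013

January has 31 days (364 − 31 = 333 remain).
February has 28 days (333 − 28 = 305 remain).
March has 31 days (305 − 31 = 274 remain).
April has 30 days (274 − 30 = 244 remain).
May has 31 days (244 − 31 = 213 remain).
June has 30 days (213 − 30 = 183 remain).
July has 31 days (183 − 31 = 152 remain).
August has 31 days (152 − 31 = 121 remain).
September has 30 days (121 − 30 = 91 remain).
October has 31 days (91 − 31 = 60 remain).
November has 30 days (60 − 30 = 30 remain).
30 into December → December 30.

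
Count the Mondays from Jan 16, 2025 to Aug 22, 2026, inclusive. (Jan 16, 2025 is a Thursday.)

Jan 16, 2025 is a Thursday; the first Monday on or after it is Jan 20, 2025 (4 days later).
From Jan 20, 2025 to Aug 22, 2026: 345 + 234 = 579 days (rest of 2025, to Aug 22, 2026 in 2026).
579 ÷ 7 = 82 full weeks with remainder 5, so 82 more Mondays after the first → 83.

83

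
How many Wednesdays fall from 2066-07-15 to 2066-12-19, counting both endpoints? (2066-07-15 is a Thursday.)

22

2066-07-15 is a Thursday; the first Wednesday on or after it is 2066-07-21 (6 days later).
From 2066-07-21 to 2066-12-19: 10 + 31 + 30 + 31 + 30 + 19 = 151 days (rest of July, August, September, October, November, December).
151 ÷ 7 = 21 full weeks with remainder 4, so 21 more Wednesdays after the first → 22.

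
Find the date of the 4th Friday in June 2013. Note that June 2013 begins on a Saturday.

June 2013 begins on a Saturday, so the first Friday is June 7 (6 days later).
The 4th Friday is 3 weeks later: 7 + 21 = 28.

June 28, 2013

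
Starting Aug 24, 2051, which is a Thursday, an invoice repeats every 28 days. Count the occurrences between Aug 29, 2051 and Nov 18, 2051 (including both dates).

Occurrences land 28·i days after Aug 24, 2051 for i = 0, 1, 2, …
Aug 29, 2051 is 5 days after the start; 5 ÷ 28 = 0 remainder 5; since the remainder is 5, round up to i = 1. First occurrence in the window: #2 on Sep 21, 2051 (1×28 = 28 days in).
Nov 18, 2051 is 86 days after the start; 86 ÷ 28 = 3 remainder 2. Last occurrence in the window: #4 on Nov 16, 2051.
Occurrences #2 through #4: 3 in total.

3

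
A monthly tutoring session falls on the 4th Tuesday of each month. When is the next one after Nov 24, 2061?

Dec 27, 2061

Nov 2061 starts on a Tuesday; its first Tuesday is the 1st, so the 4th Tuesday is the 22nd — Nov 22, 2061.
That is not after Nov 24, 2061, so look at Dec 2061.
Dec 2061 starts on a Thursday; its first Tuesday is the 6th, so the 4th Tuesday is the 27th — Dec 27, 2061.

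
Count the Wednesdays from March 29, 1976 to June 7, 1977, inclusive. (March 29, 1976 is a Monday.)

62

March 29, 1976 is a Monday; the first Wednesday on or after it is March 31, 1976 (2 days later).
From March 31, 1976 to June 7, 1977: 275 + 158 = 433 days (rest of 1976, to June 7, 1977 in 1977).
433 ÷ 7 = 61 full weeks with remainder 6, so 61 more Wednesdays after the first → 62.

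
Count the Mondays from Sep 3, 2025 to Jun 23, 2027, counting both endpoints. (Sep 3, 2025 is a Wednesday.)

94

Sep 3, 2025 is a Wednesday; the first Monday on or after it is Sep 8, 2025 (5 days later).
From Sep 8, 2025 to Jun 23, 2027: 114 + 365 + 174 = 653 days (rest of 2025, 2026, to Jun 23, 2027 in 2027).
653 ÷ 7 = 93 full weeks with remainder 2, so 93 more Mondays after the first → 94.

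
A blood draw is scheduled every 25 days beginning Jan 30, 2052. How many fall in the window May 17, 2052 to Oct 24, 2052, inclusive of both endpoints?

Occurrences land 25·i days after Jan 30, 2052 for i = 0, 1, 2, …
May 17, 2052 is 108 days after the start; 108 ÷ 25 = 4 remainder 8; since the remainder is 8, round up to i = 5. First occurrence in the window: #6 on Jun 3, 2052 (5×25 = 125 days in).
Oct 24, 2052 is 268 days after the start; 268 ÷ 25 = 10 remainder 18. Last occurrence in the window: #11 on Oct 6, 2052.
Occurrences #6 through #11: 6 in total.

6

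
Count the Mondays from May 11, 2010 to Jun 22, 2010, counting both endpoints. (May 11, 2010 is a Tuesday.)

May 11, 2010 is a Tuesday; the first Monday on or after it is May 17, 2010 (6 days later).
From May 17, 2010 to Jun 22, 2010: 14 + 22 = 36 days (rest of May, Jun).
36 ÷ 7 = 5 full weeks with remainder 1, so 5 more Mondays after the first → 6.

6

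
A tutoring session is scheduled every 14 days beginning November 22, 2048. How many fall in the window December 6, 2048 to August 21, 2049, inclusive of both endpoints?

19

Occurrences land 14·i days after November 22, 2048 for i = 0, 1, 2, …
December 6, 2048 is 14 days after the start; 14 ÷ 14 = 1 remainder 0. First occurrence in the window: #2 on December 6, 2048 (1×14 = 14 days in).
August 21, 2049 is 272 days after the start; 272 ÷ 14 = 19 remainder 6. Last occurrence in the window: #20 on August 15, 2049.
Occurrences #2 through #20: 19 in total.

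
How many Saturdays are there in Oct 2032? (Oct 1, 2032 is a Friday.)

5

Oct 1, 2032 is a Friday; the first Saturday on or after it is Oct 2, 2032 (1 day later).
From Oct 2, 2032 to Oct 31, 2032 is 31 − 2 = 29 days.
29 ÷ 7 = 4 full weeks with remainder 1, so 4 more Saturdays after the first → 5.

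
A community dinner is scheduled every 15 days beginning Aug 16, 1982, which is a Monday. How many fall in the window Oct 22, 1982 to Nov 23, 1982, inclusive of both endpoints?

Occurrences land 15·i days after Aug 16, 1982 for i = 0, 1, 2, …
Oct 22, 1982 is 67 days after the start; 67 ÷ 15 = 4 remainder 7; since the remainder is 7, round up to i = 5. First occurrence in the window: #6 on Oct 30, 1982 (5×15 = 75 days in).
Nov 23, 1982 is 99 days after the start; 99 ÷ 15 = 6 remainder 9. Last occurrence in the window: #7 on Nov 14, 1982.
Occurrences #6 through #7: 2 in total.

2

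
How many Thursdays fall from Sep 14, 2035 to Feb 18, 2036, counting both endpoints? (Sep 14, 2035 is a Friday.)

Sep 14, 2035 is a Friday; the first Thursday on or after it is Sep 20, 2035 (6 days later).
From Sep 20, 2035 to Feb 18, 2036: 10 + 31 + 30 + 31 + 31 + 18 = 151 days (rest of Sep, Oct, Nov, Dec, Jan, Feb).
151 ÷ 7 = 21 full weeks with remainder 4, so 21 more Thursdays after the first → 22.

22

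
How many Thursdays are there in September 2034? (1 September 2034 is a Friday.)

1 September 2034 is a Friday; the first Thursday on or after it is 7 September 2034 (6 days later).
From 7 September 2034 to 30 September 2034 is 30 − 7 = 23 days.
23 ÷ 7 = 3 full weeks with remainder 2, so 3 more Thursdays after the first → 4.

4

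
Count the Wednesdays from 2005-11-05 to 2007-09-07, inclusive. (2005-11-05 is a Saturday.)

2005-11-05 is a Saturday; the first Wednesday on or after it is 2005-11-09 (4 days later).
From 2005-11-09 to 2007-09-07: 52 + 365 + 250 = 667 days (rest of 2005, 2006, to 2007-09-07 in 2007).
667 ÷ 7 = 95 full weeks with remainder 2, so 95 more Wednesdays after the first → 96.

96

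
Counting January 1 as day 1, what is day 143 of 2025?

Jan has 31 days (143 − 31 = 112 remain).
Feb has 28 days (112 − 28 = 84 remain).
Mar has 31 days (84 − 31 = 53 remain).
Apr has 30 days (53 − 30 = 23 remain).
23 into May → May 23.

May 23, 2025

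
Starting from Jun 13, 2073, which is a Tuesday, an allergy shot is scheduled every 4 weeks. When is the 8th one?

Dec 26, 2073

The 8th occurrence is 7 intervals after the first: 7 × 28 = 196 days after Jun 13, 2073.
Jun has 30 days — 17 days to the end of Jun leaves 179.
Jul has 31 days (148 left).
Aug has 31 days (117 left).
Sep has 30 days (87 left).
Oct has 31 days (56 left).
Nov has 30 days (26 left).
26 days into Dec → Dec 26, 2073.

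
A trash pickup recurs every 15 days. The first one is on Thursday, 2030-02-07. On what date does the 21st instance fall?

The 21st occurrence is 20 intervals after the first: 20 × 15 = 300 days after 2030-02-07.
February has 28 days — 21 days to the end of February leaves 279.
March has 31 days (248 left).
April has 30 days (218 left).
May has 31 days (187 left).
June has 30 days (157 left).
July has 31 days (126 left).
August has 31 days (95 left).
September has 30 days (65 left).
October has 31 days (34 left).
November has 30 days (4 left).
4 days into December → 2030-12-04.

2030-12-04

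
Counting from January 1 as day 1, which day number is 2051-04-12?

102

Days in months before April: 31 + 28 + 31 = 90.
Plus 12 days into April → day 102.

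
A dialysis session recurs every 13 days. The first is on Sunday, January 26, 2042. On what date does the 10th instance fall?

May 23, 2042

The 10th occurrence is 9 intervals after the first: 9 × 13 = 117 days after January 26, 2042.
January has 31 days — 5 days to the end of January leaves 112.
February has 28 days (84 left).
March has 31 days (53 left).
April has 30 days (23 left).
23 days into May → May 23, 2042.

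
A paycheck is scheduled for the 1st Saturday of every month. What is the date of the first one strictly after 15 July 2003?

2 August 2003

July 2003 starts on a Tuesday, so its 1st Saturday is 5 July 2003 (4 days in).
That is not after 15 July 2003, so look at August 2003.
August 2003 starts on a Friday, so its 1st Saturday is 2 August 2003 (1 day in).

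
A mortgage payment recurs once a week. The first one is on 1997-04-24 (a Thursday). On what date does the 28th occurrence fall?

The 28th occurrence is 27 intervals after the first: 27 × 7 = 189 days after 1997-04-24.
April has 30 days — 6 days to the end of April leaves 183.
May has 31 days (152 left).
June has 30 days (122 left).
July has 31 days (91 left).
August has 31 days (60 left).
September has 30 days (30 left).
30 days into October → 1997-10-30.

1997-10-30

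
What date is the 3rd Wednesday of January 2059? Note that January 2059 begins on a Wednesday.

15 January 2059

January 2059 begins on a Wednesday, so the first Wednesday is January 1.
The 3rd Wednesday is 2 weeks later: 1 + 14 = 15.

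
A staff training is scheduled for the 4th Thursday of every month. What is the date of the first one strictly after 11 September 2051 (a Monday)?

28 September 2051

September 2051 starts on a Friday; its first Thursday is the 7th, so the 4th Thursday is the 28th — 28 September 2051.
28 September 2051 is after 11 September 2051, so that is the next one.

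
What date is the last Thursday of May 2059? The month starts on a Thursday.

May 2059 begins on a Thursday, so the first Thursday is May 1.
May 2059 has 31 days. Adding weeks: 1, 8, 15, 22, 29 — the last one ≤ 31 is the 29th.

May 29, 2059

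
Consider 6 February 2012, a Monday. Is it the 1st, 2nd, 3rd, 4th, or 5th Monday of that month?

Day 6 falls in week ⌈6/7⌉ of the month.
Days 1–7 hold the 1st Monday, 8–14 the 2nd, 15–21 the 3rd, 22–28 the 4th, 29–31 the 5th.
6 is in the range for the 1st.

1st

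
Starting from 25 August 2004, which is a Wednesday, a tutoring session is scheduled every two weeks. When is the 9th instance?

The 9th occurrence is 8 intervals after the first: 8 × 14 = 112 days after 25 August 2004.
August has 31 days — 6 days to the end of August leaves 106.
September has 30 days (76 left).
October has 31 days (45 left).
November has 30 days (15 left).
15 days into December → 15 December 2004.

15 December 2004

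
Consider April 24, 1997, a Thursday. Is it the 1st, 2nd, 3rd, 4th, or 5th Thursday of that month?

4th

Day 24 falls in week ⌈24/7⌉ of the month.
Days 1–7 hold the 1st Thursday, 8–14 the 2nd, 15–21 the 3rd, 22–28 the 4th, 29–31 the 5th.
24 is in the range for the 4th.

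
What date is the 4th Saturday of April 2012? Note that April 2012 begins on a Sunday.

April 2012 begins on a Sunday, so the first Saturday is April 7 (6 days later).
The 4th Saturday is 3 weeks later: 7 + 21 = 28.

28 April 2012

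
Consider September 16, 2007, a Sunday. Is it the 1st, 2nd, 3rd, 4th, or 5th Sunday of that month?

Day 16 falls in week ⌈16/7⌉ of the month.
Days 1–7 hold the 1st Sunday, 8–14 the 2nd, 15–21 the 3rd, 22–28 the 4th, 29–31 the 5th.
16 is in the range for the 3rd.

3rd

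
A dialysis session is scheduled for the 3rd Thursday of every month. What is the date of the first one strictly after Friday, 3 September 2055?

September 2055 starts on a Wednesday; its first Thursday is the 2nd, so the 3rd Thursday is the 16th — 16 September 2055.
16 September 2055 is after 3 September 2055, so that is the next one.

16 September 2055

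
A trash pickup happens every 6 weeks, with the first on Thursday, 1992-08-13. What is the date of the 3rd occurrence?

1992-11-05

The 3rd occurrence is 2 intervals after the first: 2 × 42 = 84 days after 1992-08-13.
August has 31 days — 18 days to the end of August leaves 66.
September has 30 days (36 left).
October has 31 days (5 left).
5 days into November → 1992-11-05.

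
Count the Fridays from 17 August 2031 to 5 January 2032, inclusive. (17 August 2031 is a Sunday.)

20

17 August 2031 is a Sunday; the first Friday on or after it is 22 August 2031 (5 days later).
From 22 August 2031 to 5 January 2032: 9 + 30 + 31 + 30 + 31 + 5 = 136 days (rest of August, September, October, November, December, January).
136 ÷ 7 = 19 full weeks with remainder 3, so 19 more Fridays after the first → 20.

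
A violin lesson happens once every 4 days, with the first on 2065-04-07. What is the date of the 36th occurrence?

2065-08-25

The 36th occurrence is 35 intervals after the first: 35 × 4 = 140 days after 2065-04-07.
April has 30 days — 23 days to the end of April leaves 117.
May has 31 days (86 left).
June has 30 days (56 left).
July has 31 days (25 left).
25 days into August → 2065-08-25.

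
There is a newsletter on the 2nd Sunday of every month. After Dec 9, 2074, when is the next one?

Dec 2074 starts on a Saturday; its first Sunday is the 2nd, so the 2nd Sunday is the 9th — Dec 9, 2074.
That is not after Dec 9, 2074, so look at Jan 2075.
Jan 2075 starts on a Tuesday; its first Sunday is the 6th, so the 2nd Sunday is the 13th — Jan 13, 2075.

Jan 13, 2075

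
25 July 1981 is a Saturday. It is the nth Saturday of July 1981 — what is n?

Day 25 falls in week ⌈25/7⌉ of the month.
Days 1–7 hold the 1st Saturday, 8–14 the 2nd, 15–21 the 3rd, 22–28 the 4th, 29–31 the 5th.
25 is in the range for the 4th.

4th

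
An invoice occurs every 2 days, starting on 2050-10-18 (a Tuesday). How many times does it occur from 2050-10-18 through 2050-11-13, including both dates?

Occurrences land 2·i days after 2050-10-18 for i = 0, 1, 2, …
The window opens on the start date, so the first occurrence inside is #1 on 2050-10-18.
2050-11-13 is 26 days after the start; 26 ÷ 2 = 13 remainder 0. Last occurrence in the window: #14 on 2050-11-13.
Occurrences #1 through #14: 14 in total.

14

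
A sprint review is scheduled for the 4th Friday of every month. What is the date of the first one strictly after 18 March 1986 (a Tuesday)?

March 1986 starts on a Saturday; its first Friday is the 7th, so the 4th Friday is the 28th — 28 March 1986.
28 March 1986 is after 18 March 1986, so that is the next one.

28 March 1986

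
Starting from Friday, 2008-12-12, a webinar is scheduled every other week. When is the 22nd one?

2009-10-02

The 22nd occurrence is 21 intervals after the first: 21 × 14 = 294 days after 2008-12-12.
December has 31 days — 19 days to the end of December leaves 275.
January has 31 days (244 left).
February has 28 days (216 left).
March has 31 days (185 left).
April has 30 days (155 left).
May has 31 days (124 left).
June has 30 days (94 left).
July has 31 days (63 left).
August has 31 days (32 left).
September has 30 days (2 left).
2 days into October → 2009-10-02.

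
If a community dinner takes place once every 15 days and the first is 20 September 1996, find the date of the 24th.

31 August 1997

The 24th occurrence is 23 intervals after the first: 23 × 15 = 345 days after 20 September 1996.
September has 30 days — 10 days to the end of September leaves 335.
October has 31 days (304 left).
November has 30 days (274 left).
December has 31 days (243 left).
January has 31 days (212 left).
February has 28 days (184 left).
March has 31 days (153 left).
April has 30 days (123 left).
May has 31 days (92 left).
June has 30 days (62 left).
July has 31 days (31 left).
31 days into August → 31 August 1997.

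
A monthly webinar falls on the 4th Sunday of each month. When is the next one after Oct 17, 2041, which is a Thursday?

Oct 2041 starts on a Tuesday; its first Sunday is the 6th, so the 4th Sunday is the 27th — Oct 27, 2041.
Oct 27, 2041 is after Oct 17, 2041, so that is the next one.

Oct 27, 2041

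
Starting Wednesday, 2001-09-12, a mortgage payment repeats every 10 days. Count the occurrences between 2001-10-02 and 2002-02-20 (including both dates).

15

Occurrences land 10·i days after 2001-09-12 for i = 0, 1, 2, …
2001-10-02 is 20 days after the start; 20 ÷ 10 = 2 remainder 0. First occurrence in the window: #3 on 2001-10-02 (2×10 = 20 days in).
2002-02-20 is 161 days after the start; 161 ÷ 10 = 16 remainder 1. Last occurrence in the window: #17 on 2002-02-19.
Occurrences #3 through #17: 15 in total.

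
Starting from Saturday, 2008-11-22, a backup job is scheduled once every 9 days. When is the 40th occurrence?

The 40th occurrence is 39 intervals after the first: 39 × 9 = 351 days after 2008-11-22.
November has 30 days — 8 days to the end of November leaves 343.
December has 31 days (312 left).
January has 31 days (281 left).
February has 28 days (253 left).
March has 31 days (222 left).
April has 30 days (192 left).
May has 31 days (161 left).
June has 30 days (131 left).
July has 31 days (100 left).
August has 31 days (69 left).
September has 30 days (39 left).
October has 31 days (8 left).
8 days into November → 2009-11-08.

2009-11-08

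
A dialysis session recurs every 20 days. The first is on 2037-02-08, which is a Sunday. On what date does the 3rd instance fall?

2037-03-20

The 3rd occurrence is 2 intervals after the first: 2 × 20 = 40 days after 2037-02-08.
February has 28 days — 20 days to the end of February leaves 20.
20 days into March → 2037-03-20.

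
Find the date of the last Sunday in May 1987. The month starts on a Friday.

31 May 1987

May 1987 begins on a Friday, so the first Sunday is May 3 (2 days later).
May 1987 has 31 days. Adding weeks: 3, 10, 17, 24, 31 — the last one ≤ 31 is the 31st.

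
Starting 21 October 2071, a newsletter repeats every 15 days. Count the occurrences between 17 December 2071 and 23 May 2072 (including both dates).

11

Occurrences land 15·i days after 21 October 2071 for i = 0, 1, 2, …
17 December 2071 is 57 days after the start; 57 ÷ 15 = 3 remainder 12; since the remainder is 12, round up to i = 4. First occurrence in the window: #5 on 20 December 2071 (4×15 = 60 days in).
23 May 2072 is 215 days after the start; 215 ÷ 15 = 14 remainder 5. Last occurrence in the window: #15 on 18 May 2072.
Occurrences #5 through #15: 11 in total.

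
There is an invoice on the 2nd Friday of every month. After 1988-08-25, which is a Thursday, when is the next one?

1988-09-09

August 1988 starts on a Monday; its first Friday is the 5th, so the 2nd Friday is the 12th — 1988-08-12.
That is not after 1988-08-25, so look at September 1988.
September 1988 starts on a Thursday; its first Friday is the 2nd, so the 2nd Friday is the 9th — 1988-09-09.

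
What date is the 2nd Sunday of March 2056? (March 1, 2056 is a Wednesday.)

2056-03-12

March 2056 begins on a Wednesday, so the first Sunday is March 5 (4 days later).
The 2nd Sunday is 1 weeks later: 5 + 7 = 12.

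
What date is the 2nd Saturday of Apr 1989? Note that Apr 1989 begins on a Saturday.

Apr 8, 1989

Apr 1989 begins on a Saturday, so the first Saturday is Apr 1.
The 2nd Saturday is 1 weeks later: 1 + 7 = 8.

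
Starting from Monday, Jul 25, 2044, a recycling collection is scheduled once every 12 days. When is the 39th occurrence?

Oct 24, 2045

The 39th occurrence is 38 intervals after the first: 38 × 12 = 456 days after Jul 25, 2044.
Jul has 31 days — 6 days to the end of Jul leaves 450.
From end of Jul to end of 2044 is 153 days (297 left).
Jan has 31 days (266 left).
Feb has 28 days (238 left).
Mar has 31 days (207 left).
Apr has 30 days (177 left).
May has 31 days (146 left).
Jun has 30 days (116 left).
Jul has 31 days (85 left).
Aug has 31 days (54 left).
Sep has 30 days (24 left).
24 days into Oct → Oct 24, 2045.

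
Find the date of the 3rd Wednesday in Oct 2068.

Oct 2068 begins on a Monday, so the first Wednesday is Oct 3 (2 days later).
The 3rd Wednesday is 2 weeks later: 3 + 14 = 17.

Oct 17, 2068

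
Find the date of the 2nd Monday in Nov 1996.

Nov 11, 1996

The first Monday of Nov 1996 is Nov 4.
The 2nd Monday is 1 weeks later: 4 + 7 = 11.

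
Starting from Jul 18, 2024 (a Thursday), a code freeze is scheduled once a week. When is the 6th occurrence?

Aug 22, 2024

The 6th occurrence is 5 intervals after the first: 5 × 7 = 35 days after Jul 18, 2024.
Jul has 31 days — 13 days to the end of Jul leaves 22.
22 days into Aug → Aug 22, 2024.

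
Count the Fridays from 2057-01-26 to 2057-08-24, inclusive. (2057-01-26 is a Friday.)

31

2057-01-26 is a Friday; the first Friday on or after it is 2057-01-26.
From 2057-01-26 to 2057-08-24: 5 + 28 + 31 + 30 + 31 + 30 + 31 + 24 = 210 days (rest of January, February, March, April, May, June, July, August).
210 ÷ 7 = 30 full weeks with remainder 0, so 30 more Fridays after the first → 31.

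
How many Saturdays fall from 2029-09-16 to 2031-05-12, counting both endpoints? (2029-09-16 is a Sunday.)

2029-09-16 is a Sunday; the first Saturday on or after it is 2029-09-22 (6 days later).
From 2029-09-22 to 2031-05-12: 100 + 365 + 132 = 597 days (rest of 2029, 2030, to 2031-05-12 in 2031).
597 ÷ 7 = 85 full weeks with remainder 2, so 85 more Saturdays after the first → 86.

86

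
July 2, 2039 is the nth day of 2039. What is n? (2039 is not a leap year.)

183

Days in months before July: 31 + 28 + 31 + 30 + 31 + 30 = 181.
Plus 2 days into July → day 183.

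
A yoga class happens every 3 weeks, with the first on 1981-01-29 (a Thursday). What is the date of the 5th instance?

The 5th occurrence is 4 intervals after the first: 4 × 21 = 84 days after 1981-01-29.
January has 31 days — 2 days to the end of January leaves 82.
February has 28 days (54 left).
March has 31 days (23 left).
23 days into April → 1981-04-23.

1981-04-23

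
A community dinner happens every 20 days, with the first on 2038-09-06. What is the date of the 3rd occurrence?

The 3rd occurrence is 2 intervals after the first: 2 × 20 = 40 days after 2038-09-06.
September has 30 days — 24 days to the end of September leaves 16.
16 days into October → 2038-10-16.

2038-10-16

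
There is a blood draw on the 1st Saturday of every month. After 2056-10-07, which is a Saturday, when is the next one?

2056-11-04

October 2056 starts on a Sunday, so its 1st Saturday is 2056-10-07 (6 days in).
That is not after 2056-10-07, so look at November 2056.
November 2056 starts on a Wednesday, so its 1st Saturday is 2056-11-04 (3 days in).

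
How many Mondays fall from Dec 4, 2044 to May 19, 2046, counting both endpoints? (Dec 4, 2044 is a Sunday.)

Dec 4, 2044 is a Sunday; the first Monday on or after it is Dec 5, 2044 (1 day later).
From Dec 5, 2044 to May 19, 2046: 26 + 365 + 139 = 530 days (rest of 2044, 2045, to May 19, 2046 in 2046).
530 ÷ 7 = 75 full weeks with remainder 5, so 75 more Mondays after the first → 76.

76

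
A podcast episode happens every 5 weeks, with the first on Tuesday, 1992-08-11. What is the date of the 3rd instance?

The 3rd occurrence is 2 intervals after the first: 2 × 35 = 70 days after 1992-08-11.
August has 31 days — 20 days to the end of August leaves 50.
September has 30 days (20 left).
20 days into October → 1992-10-20.

1992-10-20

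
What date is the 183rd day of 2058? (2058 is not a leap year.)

January has 31 days (183 − 31 = 152 remain).
February has 28 days (152 − 28 = 124 remain).
March has 31 days (124 − 31 = 93 remain).
April has 30 days (93 − 30 = 63 remain).
May has 31 days (63 − 31 = 32 remain).
June has 30 days (32 − 30 = 2 remain).
2 into July → July 2.

2 July 2058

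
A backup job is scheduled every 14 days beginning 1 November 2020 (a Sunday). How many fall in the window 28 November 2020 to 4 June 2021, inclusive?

14

Occurrences land 14·i days after 1 November 2020 for i = 0, 1, 2, …
28 November 2020 is 27 days after the start; 27 ÷ 14 = 1 remainder 13; since the remainder is 13, round up to i = 2. First occurrence in the window: #3 on 29 November 2020 (2×14 = 28 days in).
4 June 2021 is 215 days after the start; 215 ÷ 14 = 15 remainder 5. Last occurrence in the window: #16 on 30 May 2021.
Occurrences #3 through #16: 14 in total.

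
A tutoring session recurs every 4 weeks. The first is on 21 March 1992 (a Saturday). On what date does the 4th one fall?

13 June 1992

The 4th occurrence is 3 intervals after the first: 3 × 28 = 84 days after 21 March 1992.
March has 31 days — 10 days to the end of March leaves 74.
April has 30 days (44 left).
May has 31 days (13 left).
13 days into June → 13 June 1992.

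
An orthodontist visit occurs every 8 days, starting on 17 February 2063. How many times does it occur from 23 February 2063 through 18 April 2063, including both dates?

7

Occurrences land 8·i days after 17 February 2063 for i = 0, 1, 2, …
23 February 2063 is 6 days after the start; 6 ÷ 8 = 0 remainder 6; since the remainder is 6, round up to i = 1. First occurrence in the window: #2 on 25 February 2063 (1×8 = 8 days in).
18 April 2063 is 60 days after the start; 60 ÷ 8 = 7 remainder 4. Last occurrence in the window: #8 on 14 April 2063.
Occurrences #2 through #8: 7 in total.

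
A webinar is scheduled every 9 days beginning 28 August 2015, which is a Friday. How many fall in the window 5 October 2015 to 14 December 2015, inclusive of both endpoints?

Occurrences land 9·i days after 28 August 2015 for i = 0, 1, 2, …
5 October 2015 is 38 days after the start; 38 ÷ 9 = 4 remainder 2; since the remainder is 2, round up to i = 5. First occurrence in the window: #6 on 12 October 2015 (5×9 = 45 days in).
14 December 2015 is 108 days after the start; 108 ÷ 9 = 12 remainder 0. Last occurrence in the window: #13 on 14 December 2015.
Occurrences #6 through #13: 8 in total.

8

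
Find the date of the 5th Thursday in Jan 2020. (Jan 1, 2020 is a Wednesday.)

Jan 2020 begins on a Wednesday, so the first Thursday is Jan 2 (1 day later).
The 5th Thursday is 4 weeks later: 2 + 28 = 30.

Jan 30, 2020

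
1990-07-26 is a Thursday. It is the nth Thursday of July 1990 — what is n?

Day 26 falls in week ⌈26/7⌉ of the month.
Days 1–7 hold the 1st Thursday, 8–14 the 2nd, 15–21 the 3rd, 22–28 the 4th, 29–31 the 5th.
26 is in the range for the 4th.

4th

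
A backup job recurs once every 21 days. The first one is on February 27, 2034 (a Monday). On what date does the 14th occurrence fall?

The 14th occurrence is 13 intervals after the first: 13 × 21 = 273 days after February 27, 2034.
February has 28 days — 1 day to the end of February leaves 272.
March has 31 days (241 left).
April has 30 days (211 left).
May has 31 days (180 left).
June has 30 days (150 left).
July has 31 days (119 left).
August has 31 days (88 left).
September has 30 days (58 left).
October has 31 days (27 left).
27 days into November → November 27, 2034.

November 27, 2034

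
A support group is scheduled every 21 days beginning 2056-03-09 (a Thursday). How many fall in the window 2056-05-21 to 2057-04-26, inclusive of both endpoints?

Occurrences land 21·i days after 2056-03-09 for i = 0, 1, 2, …
2056-05-21 is 73 days after the start; 73 ÷ 21 = 3 remainder 10; since the remainder is 10, round up to i = 4. First occurrence in the window: #5 on 2056-06-01 (4×21 = 84 days in).
2057-04-26 is 413 days after the start; 413 ÷ 21 = 19 remainder 14. Last occurrence in the window: #20 on 2057-04-12.
Occurrences #5 through #20: 16 in total.

16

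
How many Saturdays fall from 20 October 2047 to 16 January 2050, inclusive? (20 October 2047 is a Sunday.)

117

20 October 2047 is a Sunday; the first Saturday on or after it is 26 October 2047 (6 days later).
From 26 October 2047 to 16 January 2050: 66 + 366 + 365 + 16 = 813 days (rest of 2047, 2048, 2049, to 16 January 2050 in 2050).
813 ÷ 7 = 116 full weeks with remainder 1, so 116 more Saturdays after the first → 117.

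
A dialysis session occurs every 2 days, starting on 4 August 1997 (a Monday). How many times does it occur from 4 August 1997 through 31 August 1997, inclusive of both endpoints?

Occurrences land 2·i days after 4 August 1997 for i = 0, 1, 2, …
The window opens on the start date, so the first occurrence inside is #1 on 4 August 1997.
31 August 1997 is 27 days after the start; 27 ÷ 2 = 13 remainder 1. Last occurrence in the window: #14 on 30 August 1997.
Occurrences #1 through #14: 14 in total.

14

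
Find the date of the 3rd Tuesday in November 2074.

November 2074 begins on a Thursday, so the first Tuesday is November 6 (5 days later).
The 3rd Tuesday is 2 weeks later: 6 + 14 = 20.

November 20, 2074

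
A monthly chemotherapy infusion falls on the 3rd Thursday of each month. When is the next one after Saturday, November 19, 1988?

December 15, 1988

November 1988 starts on a Tuesday; its first Thursday is the 3rd, so the 3rd Thursday is the 17th — November 17, 1988.
That is not after November 19, 1988, so look at December 1988.
December 1988 starts on a Thursday; its first Thursday is the 1st, so the 3rd Thursday is the 15th — December 15, 1988.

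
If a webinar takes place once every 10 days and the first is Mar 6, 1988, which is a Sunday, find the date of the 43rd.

Apr 30, 1989

The 43rd occurrence is 42 intervals after the first: 42 × 10 = 420 days after Mar 6, 1988.
Mar has 31 days — 25 days to the end of Mar leaves 395.
Apr has 30 days (365 left).
May has 31 days (334 left).
Jun has 30 days (304 left).
Jul has 31 days (273 left).
Aug has 31 days (242 left).
Sep has 30 days (212 left).
Oct has 31 days (181 left).
Nov has 30 days (151 left).
Dec has 31 days (120 left).
Jan has 31 days (89 left).
Feb has 28 days (61 left).
Mar has 31 days (30 left).
30 days into Apr → Apr 30, 1989.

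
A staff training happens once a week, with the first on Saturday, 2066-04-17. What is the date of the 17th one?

2066-08-07

The 17th occurrence is 16 intervals after the first: 16 × 7 = 112 days after 2066-04-17.
April has 30 days — 13 days to the end of April leaves 99.
May has 31 days (68 left).
June has 30 days (38 left).
July has 31 days (7 left).
7 days into August → 2066-08-07.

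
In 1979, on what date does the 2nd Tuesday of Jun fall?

Jun 12, 1979

The first Tuesday of Jun 1979 is Jun 5.
The 2nd Tuesday is 1 weeks later: 5 + 7 = 12.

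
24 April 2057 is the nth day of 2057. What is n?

114

Days in months before April: 31 + 28 + 31 = 90.
Plus 24 days into April → day 114.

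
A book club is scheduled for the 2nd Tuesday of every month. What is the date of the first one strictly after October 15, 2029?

November 13, 2029

October 2029 starts on a Monday; its first Tuesday is the 2nd, so the 2nd Tuesday is the 9th — October 9, 2029.
That is not after October 15, 2029, so look at November 2029.
November 2029 starts on a Thursday; its first Tuesday is the 6th, so the 2nd Tuesday is the 13th — November 13, 2029.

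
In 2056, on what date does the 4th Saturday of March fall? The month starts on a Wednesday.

March 2056 begins on a Wednesday, so the first Saturday is March 4 (3 days later).
The 4th Saturday is 3 weeks later: 4 + 21 = 25.

2056-03-25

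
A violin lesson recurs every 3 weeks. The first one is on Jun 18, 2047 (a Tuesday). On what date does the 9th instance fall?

The 9th occurrence is 8 intervals after the first: 8 × 21 = 168 days after Jun 18, 2047.
Jun has 30 days — 12 days to the end of Jun leaves 156.
Jul has 31 days (125 left).
Aug has 31 days (94 left).
Sep has 30 days (64 left).
Oct has 31 days (33 left).
Nov has 30 days (3 left).
3 days into Dec → Dec 3, 2047.

Dec 3, 2047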